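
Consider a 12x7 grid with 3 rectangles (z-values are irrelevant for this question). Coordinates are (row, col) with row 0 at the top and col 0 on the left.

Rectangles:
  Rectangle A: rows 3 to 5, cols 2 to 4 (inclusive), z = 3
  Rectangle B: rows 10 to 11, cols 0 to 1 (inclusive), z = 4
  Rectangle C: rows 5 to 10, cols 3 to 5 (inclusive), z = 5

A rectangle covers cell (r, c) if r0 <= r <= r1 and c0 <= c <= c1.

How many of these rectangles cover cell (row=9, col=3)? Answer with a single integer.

Check cell (9,3):
  A: rows 3-5 cols 2-4 -> outside (row miss)
  B: rows 10-11 cols 0-1 -> outside (row miss)
  C: rows 5-10 cols 3-5 -> covers
Count covering = 1

Answer: 1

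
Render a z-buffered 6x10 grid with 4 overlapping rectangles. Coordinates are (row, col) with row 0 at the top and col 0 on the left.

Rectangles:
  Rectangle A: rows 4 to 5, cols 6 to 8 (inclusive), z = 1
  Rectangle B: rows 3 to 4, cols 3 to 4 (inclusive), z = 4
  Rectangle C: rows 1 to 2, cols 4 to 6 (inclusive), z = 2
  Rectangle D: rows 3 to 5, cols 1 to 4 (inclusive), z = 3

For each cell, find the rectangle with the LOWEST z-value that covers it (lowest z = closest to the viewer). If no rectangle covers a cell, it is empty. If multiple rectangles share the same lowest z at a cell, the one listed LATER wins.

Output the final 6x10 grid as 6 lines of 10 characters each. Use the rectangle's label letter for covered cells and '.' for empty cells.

..........
....CCC...
....CCC...
.DDDD.....
.DDDD.AAA.
.DDDD.AAA.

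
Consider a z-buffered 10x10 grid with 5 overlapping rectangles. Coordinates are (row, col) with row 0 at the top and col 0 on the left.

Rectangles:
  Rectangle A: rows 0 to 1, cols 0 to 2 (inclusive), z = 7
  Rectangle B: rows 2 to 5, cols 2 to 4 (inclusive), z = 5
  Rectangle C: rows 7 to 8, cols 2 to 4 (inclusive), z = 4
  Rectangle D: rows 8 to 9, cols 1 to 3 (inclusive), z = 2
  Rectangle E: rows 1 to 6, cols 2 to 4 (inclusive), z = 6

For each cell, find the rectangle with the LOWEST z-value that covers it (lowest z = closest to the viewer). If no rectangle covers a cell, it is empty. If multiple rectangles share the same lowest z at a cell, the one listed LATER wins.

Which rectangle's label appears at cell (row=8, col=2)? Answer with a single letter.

Answer: D

Derivation:
Check cell (8,2):
  A: rows 0-1 cols 0-2 -> outside (row miss)
  B: rows 2-5 cols 2-4 -> outside (row miss)
  C: rows 7-8 cols 2-4 z=4 -> covers; best now C (z=4)
  D: rows 8-9 cols 1-3 z=2 -> covers; best now D (z=2)
  E: rows 1-6 cols 2-4 -> outside (row miss)
Winner: D at z=2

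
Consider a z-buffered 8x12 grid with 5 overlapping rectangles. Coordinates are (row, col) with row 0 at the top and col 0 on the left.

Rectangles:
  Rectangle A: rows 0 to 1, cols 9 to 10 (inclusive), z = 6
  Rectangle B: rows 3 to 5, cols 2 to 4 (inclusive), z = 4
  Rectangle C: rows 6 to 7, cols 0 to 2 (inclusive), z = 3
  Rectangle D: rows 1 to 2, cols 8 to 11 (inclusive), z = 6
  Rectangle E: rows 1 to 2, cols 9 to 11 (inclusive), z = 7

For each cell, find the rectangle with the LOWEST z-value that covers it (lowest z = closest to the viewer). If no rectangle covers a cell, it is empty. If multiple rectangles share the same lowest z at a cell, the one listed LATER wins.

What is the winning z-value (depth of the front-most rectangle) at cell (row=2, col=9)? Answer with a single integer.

Answer: 6

Derivation:
Check cell (2,9):
  A: rows 0-1 cols 9-10 -> outside (row miss)
  B: rows 3-5 cols 2-4 -> outside (row miss)
  C: rows 6-7 cols 0-2 -> outside (row miss)
  D: rows 1-2 cols 8-11 z=6 -> covers; best now D (z=6)
  E: rows 1-2 cols 9-11 z=7 -> covers; best now D (z=6)
Winner: D at z=6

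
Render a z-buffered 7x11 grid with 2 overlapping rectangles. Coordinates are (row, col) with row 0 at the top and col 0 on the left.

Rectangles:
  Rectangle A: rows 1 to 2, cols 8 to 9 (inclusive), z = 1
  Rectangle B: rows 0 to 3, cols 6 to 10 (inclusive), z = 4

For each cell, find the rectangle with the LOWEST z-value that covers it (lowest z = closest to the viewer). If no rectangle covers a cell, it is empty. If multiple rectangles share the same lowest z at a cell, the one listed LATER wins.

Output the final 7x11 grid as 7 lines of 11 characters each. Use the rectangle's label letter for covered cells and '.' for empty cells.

......BBBBB
......BBAAB
......BBAAB
......BBBBB
...........
...........
...........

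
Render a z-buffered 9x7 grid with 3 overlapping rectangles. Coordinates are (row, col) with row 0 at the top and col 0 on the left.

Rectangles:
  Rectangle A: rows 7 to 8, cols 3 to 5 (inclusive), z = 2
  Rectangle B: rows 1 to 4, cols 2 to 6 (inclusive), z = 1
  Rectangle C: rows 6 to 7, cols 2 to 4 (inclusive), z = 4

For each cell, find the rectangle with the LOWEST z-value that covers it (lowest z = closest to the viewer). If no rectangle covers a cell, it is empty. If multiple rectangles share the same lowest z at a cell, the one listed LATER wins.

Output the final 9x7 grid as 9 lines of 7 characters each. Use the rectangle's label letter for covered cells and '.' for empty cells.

.......
..BBBBB
..BBBBB
..BBBBB
..BBBBB
.......
..CCC..
..CAAA.
...AAA.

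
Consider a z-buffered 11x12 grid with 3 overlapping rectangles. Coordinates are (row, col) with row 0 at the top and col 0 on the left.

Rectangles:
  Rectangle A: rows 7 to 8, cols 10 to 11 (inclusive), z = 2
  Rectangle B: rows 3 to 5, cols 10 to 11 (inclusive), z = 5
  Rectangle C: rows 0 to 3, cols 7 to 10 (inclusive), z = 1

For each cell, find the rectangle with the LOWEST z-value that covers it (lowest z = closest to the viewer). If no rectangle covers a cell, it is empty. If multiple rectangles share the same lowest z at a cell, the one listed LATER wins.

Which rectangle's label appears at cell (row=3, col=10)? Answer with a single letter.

Answer: C

Derivation:
Check cell (3,10):
  A: rows 7-8 cols 10-11 -> outside (row miss)
  B: rows 3-5 cols 10-11 z=5 -> covers; best now B (z=5)
  C: rows 0-3 cols 7-10 z=1 -> covers; best now C (z=1)
Winner: C at z=1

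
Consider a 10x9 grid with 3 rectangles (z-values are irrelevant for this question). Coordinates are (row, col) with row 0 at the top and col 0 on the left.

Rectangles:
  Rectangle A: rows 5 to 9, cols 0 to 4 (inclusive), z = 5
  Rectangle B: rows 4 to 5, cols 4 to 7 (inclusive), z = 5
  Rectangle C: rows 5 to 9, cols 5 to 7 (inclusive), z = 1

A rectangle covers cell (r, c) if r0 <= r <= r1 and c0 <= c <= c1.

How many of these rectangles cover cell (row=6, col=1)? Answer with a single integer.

Answer: 1

Derivation:
Check cell (6,1):
  A: rows 5-9 cols 0-4 -> covers
  B: rows 4-5 cols 4-7 -> outside (row miss)
  C: rows 5-9 cols 5-7 -> outside (col miss)
Count covering = 1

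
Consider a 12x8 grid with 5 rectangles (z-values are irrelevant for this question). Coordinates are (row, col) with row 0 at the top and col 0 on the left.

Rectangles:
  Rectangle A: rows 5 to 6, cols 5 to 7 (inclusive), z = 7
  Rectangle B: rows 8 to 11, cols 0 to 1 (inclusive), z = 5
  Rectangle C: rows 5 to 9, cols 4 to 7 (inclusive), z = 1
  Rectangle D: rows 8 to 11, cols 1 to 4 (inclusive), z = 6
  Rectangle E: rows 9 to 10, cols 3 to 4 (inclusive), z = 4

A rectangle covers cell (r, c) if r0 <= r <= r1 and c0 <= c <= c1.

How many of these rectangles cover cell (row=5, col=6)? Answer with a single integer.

Check cell (5,6):
  A: rows 5-6 cols 5-7 -> covers
  B: rows 8-11 cols 0-1 -> outside (row miss)
  C: rows 5-9 cols 4-7 -> covers
  D: rows 8-11 cols 1-4 -> outside (row miss)
  E: rows 9-10 cols 3-4 -> outside (row miss)
Count covering = 2

Answer: 2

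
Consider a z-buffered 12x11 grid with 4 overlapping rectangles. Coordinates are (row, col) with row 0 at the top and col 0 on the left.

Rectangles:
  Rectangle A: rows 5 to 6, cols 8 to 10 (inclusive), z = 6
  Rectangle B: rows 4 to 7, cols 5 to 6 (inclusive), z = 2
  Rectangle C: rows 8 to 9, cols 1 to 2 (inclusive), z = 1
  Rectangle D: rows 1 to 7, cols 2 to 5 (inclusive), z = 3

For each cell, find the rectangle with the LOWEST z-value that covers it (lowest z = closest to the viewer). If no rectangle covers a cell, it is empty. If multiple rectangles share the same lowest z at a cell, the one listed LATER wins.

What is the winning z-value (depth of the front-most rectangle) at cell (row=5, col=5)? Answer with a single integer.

Check cell (5,5):
  A: rows 5-6 cols 8-10 -> outside (col miss)
  B: rows 4-7 cols 5-6 z=2 -> covers; best now B (z=2)
  C: rows 8-9 cols 1-2 -> outside (row miss)
  D: rows 1-7 cols 2-5 z=3 -> covers; best now B (z=2)
Winner: B at z=2

Answer: 2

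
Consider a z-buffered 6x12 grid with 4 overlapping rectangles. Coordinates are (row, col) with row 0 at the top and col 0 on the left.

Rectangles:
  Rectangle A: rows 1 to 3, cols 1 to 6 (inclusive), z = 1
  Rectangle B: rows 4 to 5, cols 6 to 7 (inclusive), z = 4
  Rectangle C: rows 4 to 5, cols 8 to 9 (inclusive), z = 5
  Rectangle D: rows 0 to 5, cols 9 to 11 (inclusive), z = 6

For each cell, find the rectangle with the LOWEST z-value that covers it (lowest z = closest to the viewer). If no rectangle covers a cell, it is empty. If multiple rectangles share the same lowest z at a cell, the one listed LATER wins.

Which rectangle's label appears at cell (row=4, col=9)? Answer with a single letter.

Answer: C

Derivation:
Check cell (4,9):
  A: rows 1-3 cols 1-6 -> outside (row miss)
  B: rows 4-5 cols 6-7 -> outside (col miss)
  C: rows 4-5 cols 8-9 z=5 -> covers; best now C (z=5)
  D: rows 0-5 cols 9-11 z=6 -> covers; best now C (z=5)
Winner: C at z=5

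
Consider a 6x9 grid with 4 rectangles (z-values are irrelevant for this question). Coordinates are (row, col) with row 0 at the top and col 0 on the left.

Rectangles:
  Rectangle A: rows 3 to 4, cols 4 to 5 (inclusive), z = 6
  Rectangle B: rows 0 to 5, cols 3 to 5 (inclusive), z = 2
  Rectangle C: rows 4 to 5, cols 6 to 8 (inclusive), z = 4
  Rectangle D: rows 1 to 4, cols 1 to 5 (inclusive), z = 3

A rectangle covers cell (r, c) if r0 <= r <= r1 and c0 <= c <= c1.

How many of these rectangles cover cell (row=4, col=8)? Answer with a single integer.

Check cell (4,8):
  A: rows 3-4 cols 4-5 -> outside (col miss)
  B: rows 0-5 cols 3-5 -> outside (col miss)
  C: rows 4-5 cols 6-8 -> covers
  D: rows 1-4 cols 1-5 -> outside (col miss)
Count covering = 1

Answer: 1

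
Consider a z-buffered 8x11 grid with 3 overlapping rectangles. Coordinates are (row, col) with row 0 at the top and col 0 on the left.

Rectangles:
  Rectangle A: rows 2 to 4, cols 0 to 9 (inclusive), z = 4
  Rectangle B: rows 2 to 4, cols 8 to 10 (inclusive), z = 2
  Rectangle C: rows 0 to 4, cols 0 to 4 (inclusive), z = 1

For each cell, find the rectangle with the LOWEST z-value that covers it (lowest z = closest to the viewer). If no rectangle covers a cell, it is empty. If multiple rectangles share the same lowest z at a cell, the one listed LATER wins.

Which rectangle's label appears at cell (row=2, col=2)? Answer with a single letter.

Check cell (2,2):
  A: rows 2-4 cols 0-9 z=4 -> covers; best now A (z=4)
  B: rows 2-4 cols 8-10 -> outside (col miss)
  C: rows 0-4 cols 0-4 z=1 -> covers; best now C (z=1)
Winner: C at z=1

Answer: C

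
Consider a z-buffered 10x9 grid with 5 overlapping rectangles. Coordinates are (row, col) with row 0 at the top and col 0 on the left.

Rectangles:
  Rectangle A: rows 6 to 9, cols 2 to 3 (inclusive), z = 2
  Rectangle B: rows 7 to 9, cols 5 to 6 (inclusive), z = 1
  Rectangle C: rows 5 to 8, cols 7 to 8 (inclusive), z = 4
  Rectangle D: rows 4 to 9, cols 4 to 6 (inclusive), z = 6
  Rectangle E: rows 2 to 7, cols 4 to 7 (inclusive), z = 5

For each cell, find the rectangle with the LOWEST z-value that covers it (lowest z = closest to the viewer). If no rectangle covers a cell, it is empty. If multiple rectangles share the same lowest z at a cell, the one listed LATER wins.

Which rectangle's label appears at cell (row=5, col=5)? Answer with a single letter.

Answer: E

Derivation:
Check cell (5,5):
  A: rows 6-9 cols 2-3 -> outside (row miss)
  B: rows 7-9 cols 5-6 -> outside (row miss)
  C: rows 5-8 cols 7-8 -> outside (col miss)
  D: rows 4-9 cols 4-6 z=6 -> covers; best now D (z=6)
  E: rows 2-7 cols 4-7 z=5 -> covers; best now E (z=5)
Winner: E at z=5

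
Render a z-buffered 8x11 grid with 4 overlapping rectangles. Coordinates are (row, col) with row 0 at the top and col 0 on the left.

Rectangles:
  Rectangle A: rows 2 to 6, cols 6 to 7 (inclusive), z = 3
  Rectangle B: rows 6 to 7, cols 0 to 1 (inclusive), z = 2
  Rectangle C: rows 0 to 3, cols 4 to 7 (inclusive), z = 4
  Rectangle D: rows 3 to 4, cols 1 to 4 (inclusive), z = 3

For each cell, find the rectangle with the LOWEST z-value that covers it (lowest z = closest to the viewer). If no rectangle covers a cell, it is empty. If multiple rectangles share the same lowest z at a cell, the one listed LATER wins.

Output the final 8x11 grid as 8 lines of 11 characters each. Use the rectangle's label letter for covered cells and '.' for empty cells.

....CCCC...
....CCCC...
....CCAA...
.DDDDCAA...
.DDDD.AA...
......AA...
BB....AA...
BB.........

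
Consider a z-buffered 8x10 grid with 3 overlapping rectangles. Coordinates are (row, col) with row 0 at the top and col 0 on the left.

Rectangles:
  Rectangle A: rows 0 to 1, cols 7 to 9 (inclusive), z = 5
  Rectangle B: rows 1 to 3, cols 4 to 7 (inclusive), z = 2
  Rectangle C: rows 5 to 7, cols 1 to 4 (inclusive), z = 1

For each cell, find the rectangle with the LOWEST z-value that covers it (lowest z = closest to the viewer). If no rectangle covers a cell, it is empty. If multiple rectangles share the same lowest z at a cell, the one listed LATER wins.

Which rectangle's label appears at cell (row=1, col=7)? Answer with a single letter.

Answer: B

Derivation:
Check cell (1,7):
  A: rows 0-1 cols 7-9 z=5 -> covers; best now A (z=5)
  B: rows 1-3 cols 4-7 z=2 -> covers; best now B (z=2)
  C: rows 5-7 cols 1-4 -> outside (row miss)
Winner: B at z=2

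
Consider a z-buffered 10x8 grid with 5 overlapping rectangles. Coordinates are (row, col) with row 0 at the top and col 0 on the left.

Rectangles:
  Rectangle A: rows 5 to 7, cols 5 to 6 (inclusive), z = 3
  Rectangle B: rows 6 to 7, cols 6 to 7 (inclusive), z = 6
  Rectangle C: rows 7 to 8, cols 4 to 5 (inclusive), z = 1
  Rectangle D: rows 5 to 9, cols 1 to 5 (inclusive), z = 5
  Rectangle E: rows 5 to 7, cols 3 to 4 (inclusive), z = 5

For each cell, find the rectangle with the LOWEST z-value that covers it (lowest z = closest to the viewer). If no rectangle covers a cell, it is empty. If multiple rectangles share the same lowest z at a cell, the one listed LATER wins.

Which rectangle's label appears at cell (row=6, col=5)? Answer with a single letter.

Answer: A

Derivation:
Check cell (6,5):
  A: rows 5-7 cols 5-6 z=3 -> covers; best now A (z=3)
  B: rows 6-7 cols 6-7 -> outside (col miss)
  C: rows 7-8 cols 4-5 -> outside (row miss)
  D: rows 5-9 cols 1-5 z=5 -> covers; best now A (z=3)
  E: rows 5-7 cols 3-4 -> outside (col miss)
Winner: A at z=3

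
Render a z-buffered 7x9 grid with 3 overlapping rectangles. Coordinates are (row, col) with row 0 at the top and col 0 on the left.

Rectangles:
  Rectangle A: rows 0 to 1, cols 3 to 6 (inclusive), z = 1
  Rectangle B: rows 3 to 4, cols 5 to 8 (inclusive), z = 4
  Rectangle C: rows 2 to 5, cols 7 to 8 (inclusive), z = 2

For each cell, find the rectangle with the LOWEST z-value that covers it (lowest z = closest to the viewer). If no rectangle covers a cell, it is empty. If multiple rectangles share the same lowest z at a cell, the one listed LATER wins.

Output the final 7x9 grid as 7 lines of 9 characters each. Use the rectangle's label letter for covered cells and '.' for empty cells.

...AAAA..
...AAAA..
.......CC
.....BBCC
.....BBCC
.......CC
.........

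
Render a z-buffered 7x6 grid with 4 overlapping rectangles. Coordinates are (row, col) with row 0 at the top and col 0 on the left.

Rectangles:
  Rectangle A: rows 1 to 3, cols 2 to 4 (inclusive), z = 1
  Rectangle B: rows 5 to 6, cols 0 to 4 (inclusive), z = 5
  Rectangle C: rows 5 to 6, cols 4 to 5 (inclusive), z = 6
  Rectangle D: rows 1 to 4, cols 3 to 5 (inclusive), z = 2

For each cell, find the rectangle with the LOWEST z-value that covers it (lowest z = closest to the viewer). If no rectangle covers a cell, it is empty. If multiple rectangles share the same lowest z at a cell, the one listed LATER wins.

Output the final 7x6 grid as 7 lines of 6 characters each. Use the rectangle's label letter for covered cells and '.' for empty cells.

......
..AAAD
..AAAD
..AAAD
...DDD
BBBBBC
BBBBBC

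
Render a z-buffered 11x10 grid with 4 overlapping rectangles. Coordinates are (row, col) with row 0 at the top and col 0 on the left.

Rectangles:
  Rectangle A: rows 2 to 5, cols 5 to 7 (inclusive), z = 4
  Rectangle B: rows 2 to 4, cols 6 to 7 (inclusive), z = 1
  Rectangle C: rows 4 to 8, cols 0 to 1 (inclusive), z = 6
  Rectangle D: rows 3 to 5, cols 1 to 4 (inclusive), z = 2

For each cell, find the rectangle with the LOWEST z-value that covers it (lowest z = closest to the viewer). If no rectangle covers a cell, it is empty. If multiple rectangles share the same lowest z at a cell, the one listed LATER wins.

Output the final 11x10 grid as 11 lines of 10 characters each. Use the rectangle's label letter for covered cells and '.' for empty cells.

..........
..........
.....ABB..
.DDDDABB..
CDDDDABB..
CDDDDAAA..
CC........
CC........
CC........
..........
..........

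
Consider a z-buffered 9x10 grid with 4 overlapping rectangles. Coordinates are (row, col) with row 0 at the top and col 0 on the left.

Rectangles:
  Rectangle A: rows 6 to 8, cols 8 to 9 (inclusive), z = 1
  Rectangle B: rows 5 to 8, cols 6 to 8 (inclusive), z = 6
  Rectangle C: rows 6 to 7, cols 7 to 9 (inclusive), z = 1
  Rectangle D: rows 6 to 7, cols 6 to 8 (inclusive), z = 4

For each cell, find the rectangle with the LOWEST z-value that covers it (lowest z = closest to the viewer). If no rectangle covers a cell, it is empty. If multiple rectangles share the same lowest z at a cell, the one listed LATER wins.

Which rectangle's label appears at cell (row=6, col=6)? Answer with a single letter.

Answer: D

Derivation:
Check cell (6,6):
  A: rows 6-8 cols 8-9 -> outside (col miss)
  B: rows 5-8 cols 6-8 z=6 -> covers; best now B (z=6)
  C: rows 6-7 cols 7-9 -> outside (col miss)
  D: rows 6-7 cols 6-8 z=4 -> covers; best now D (z=4)
Winner: D at z=4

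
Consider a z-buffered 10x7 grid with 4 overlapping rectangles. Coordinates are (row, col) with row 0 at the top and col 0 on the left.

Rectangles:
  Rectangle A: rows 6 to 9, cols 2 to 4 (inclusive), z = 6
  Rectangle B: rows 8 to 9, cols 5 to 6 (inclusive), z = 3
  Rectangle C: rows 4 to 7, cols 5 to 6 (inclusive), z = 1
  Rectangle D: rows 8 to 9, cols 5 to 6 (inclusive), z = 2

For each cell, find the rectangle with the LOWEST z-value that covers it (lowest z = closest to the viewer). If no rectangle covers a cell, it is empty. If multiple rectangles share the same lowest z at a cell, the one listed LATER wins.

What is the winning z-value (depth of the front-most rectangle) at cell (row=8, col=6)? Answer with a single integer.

Answer: 2

Derivation:
Check cell (8,6):
  A: rows 6-9 cols 2-4 -> outside (col miss)
  B: rows 8-9 cols 5-6 z=3 -> covers; best now B (z=3)
  C: rows 4-7 cols 5-6 -> outside (row miss)
  D: rows 8-9 cols 5-6 z=2 -> covers; best now D (z=2)
Winner: D at z=2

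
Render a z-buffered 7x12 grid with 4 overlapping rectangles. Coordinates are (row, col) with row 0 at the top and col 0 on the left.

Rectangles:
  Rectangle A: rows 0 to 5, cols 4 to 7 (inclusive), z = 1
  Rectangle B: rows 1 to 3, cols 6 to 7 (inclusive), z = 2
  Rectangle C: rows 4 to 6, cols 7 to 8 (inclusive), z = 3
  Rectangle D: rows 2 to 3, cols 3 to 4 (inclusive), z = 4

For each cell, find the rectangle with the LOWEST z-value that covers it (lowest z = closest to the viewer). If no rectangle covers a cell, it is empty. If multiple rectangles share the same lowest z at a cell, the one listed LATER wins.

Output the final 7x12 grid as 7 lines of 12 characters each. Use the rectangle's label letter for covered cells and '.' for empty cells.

....AAAA....
....AAAA....
...DAAAA....
...DAAAA....
....AAAAC...
....AAAAC...
.......CC...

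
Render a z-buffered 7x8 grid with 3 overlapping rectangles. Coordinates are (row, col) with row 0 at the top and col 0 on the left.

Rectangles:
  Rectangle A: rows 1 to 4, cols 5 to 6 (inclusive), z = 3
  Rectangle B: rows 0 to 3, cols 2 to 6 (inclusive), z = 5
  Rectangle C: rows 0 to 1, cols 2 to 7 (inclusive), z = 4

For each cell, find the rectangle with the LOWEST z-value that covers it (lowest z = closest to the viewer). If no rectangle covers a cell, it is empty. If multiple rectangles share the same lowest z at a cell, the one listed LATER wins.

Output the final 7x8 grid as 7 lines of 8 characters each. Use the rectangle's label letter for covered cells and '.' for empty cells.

..CCCCCC
..CCCAAC
..BBBAA.
..BBBAA.
.....AA.
........
........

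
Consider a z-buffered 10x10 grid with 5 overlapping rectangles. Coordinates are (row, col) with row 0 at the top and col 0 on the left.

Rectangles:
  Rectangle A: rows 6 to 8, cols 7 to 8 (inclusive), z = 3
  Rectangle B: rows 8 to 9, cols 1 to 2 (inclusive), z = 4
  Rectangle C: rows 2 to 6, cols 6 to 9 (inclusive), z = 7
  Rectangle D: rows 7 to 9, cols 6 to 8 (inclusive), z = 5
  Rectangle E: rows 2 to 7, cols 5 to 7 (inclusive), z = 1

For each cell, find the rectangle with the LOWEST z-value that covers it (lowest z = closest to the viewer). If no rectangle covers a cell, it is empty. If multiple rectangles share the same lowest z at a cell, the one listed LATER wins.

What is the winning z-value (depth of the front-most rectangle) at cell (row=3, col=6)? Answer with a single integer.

Check cell (3,6):
  A: rows 6-8 cols 7-8 -> outside (row miss)
  B: rows 8-9 cols 1-2 -> outside (row miss)
  C: rows 2-6 cols 6-9 z=7 -> covers; best now C (z=7)
  D: rows 7-9 cols 6-8 -> outside (row miss)
  E: rows 2-7 cols 5-7 z=1 -> covers; best now E (z=1)
Winner: E at z=1

Answer: 1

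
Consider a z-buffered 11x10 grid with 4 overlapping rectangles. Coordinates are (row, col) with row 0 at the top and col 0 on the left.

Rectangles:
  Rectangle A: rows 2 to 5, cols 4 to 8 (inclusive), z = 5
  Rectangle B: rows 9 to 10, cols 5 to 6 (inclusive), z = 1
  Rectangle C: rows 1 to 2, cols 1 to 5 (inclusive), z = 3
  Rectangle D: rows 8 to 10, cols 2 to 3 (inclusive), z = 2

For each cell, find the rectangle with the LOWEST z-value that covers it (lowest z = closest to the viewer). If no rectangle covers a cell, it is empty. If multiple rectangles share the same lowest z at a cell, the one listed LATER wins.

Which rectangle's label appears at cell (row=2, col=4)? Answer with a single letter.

Check cell (2,4):
  A: rows 2-5 cols 4-8 z=5 -> covers; best now A (z=5)
  B: rows 9-10 cols 5-6 -> outside (row miss)
  C: rows 1-2 cols 1-5 z=3 -> covers; best now C (z=3)
  D: rows 8-10 cols 2-3 -> outside (row miss)
Winner: C at z=3

Answer: C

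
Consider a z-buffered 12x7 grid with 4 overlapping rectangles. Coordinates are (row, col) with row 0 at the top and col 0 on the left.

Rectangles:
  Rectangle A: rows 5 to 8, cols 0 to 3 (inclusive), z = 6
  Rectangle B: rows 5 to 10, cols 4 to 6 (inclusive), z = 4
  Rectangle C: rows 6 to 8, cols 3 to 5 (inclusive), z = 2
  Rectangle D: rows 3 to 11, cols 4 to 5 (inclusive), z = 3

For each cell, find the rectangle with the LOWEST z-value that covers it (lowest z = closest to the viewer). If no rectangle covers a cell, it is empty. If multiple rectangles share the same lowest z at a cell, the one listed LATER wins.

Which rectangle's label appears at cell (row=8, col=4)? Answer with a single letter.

Answer: C

Derivation:
Check cell (8,4):
  A: rows 5-8 cols 0-3 -> outside (col miss)
  B: rows 5-10 cols 4-6 z=4 -> covers; best now B (z=4)
  C: rows 6-8 cols 3-5 z=2 -> covers; best now C (z=2)
  D: rows 3-11 cols 4-5 z=3 -> covers; best now C (z=2)
Winner: C at z=2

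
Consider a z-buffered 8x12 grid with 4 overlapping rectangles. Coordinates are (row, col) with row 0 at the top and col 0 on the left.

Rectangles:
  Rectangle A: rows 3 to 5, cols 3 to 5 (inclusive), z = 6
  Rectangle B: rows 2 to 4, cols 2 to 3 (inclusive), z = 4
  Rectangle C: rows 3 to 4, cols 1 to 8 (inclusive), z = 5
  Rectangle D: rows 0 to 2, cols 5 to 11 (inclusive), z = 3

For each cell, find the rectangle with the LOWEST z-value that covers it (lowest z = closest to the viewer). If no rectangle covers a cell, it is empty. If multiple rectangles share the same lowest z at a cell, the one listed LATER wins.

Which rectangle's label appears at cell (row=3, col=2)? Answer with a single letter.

Answer: B

Derivation:
Check cell (3,2):
  A: rows 3-5 cols 3-5 -> outside (col miss)
  B: rows 2-4 cols 2-3 z=4 -> covers; best now B (z=4)
  C: rows 3-4 cols 1-8 z=5 -> covers; best now B (z=4)
  D: rows 0-2 cols 5-11 -> outside (row miss)
Winner: B at z=4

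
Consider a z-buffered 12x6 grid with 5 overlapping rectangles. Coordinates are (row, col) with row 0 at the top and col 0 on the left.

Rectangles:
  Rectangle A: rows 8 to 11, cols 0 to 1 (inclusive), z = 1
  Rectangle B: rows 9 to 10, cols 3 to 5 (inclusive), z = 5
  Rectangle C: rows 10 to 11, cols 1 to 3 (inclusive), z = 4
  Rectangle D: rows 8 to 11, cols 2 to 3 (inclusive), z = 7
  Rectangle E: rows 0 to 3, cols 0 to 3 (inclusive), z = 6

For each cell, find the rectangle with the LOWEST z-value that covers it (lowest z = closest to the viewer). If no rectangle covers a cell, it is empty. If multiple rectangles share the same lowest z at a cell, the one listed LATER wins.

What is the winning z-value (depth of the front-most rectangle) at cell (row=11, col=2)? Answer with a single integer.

Check cell (11,2):
  A: rows 8-11 cols 0-1 -> outside (col miss)
  B: rows 9-10 cols 3-5 -> outside (row miss)
  C: rows 10-11 cols 1-3 z=4 -> covers; best now C (z=4)
  D: rows 8-11 cols 2-3 z=7 -> covers; best now C (z=4)
  E: rows 0-3 cols 0-3 -> outside (row miss)
Winner: C at z=4

Answer: 4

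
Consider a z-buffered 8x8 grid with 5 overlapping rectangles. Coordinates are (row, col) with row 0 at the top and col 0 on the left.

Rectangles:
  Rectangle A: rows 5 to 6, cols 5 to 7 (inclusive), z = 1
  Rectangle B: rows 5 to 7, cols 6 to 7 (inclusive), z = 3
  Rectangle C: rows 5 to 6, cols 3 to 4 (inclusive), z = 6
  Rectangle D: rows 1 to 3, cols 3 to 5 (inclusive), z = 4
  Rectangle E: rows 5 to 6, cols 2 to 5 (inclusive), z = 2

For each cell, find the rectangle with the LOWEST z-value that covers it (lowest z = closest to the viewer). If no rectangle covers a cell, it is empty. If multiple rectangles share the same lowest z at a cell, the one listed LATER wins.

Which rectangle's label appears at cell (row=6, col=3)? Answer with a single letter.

Answer: E

Derivation:
Check cell (6,3):
  A: rows 5-6 cols 5-7 -> outside (col miss)
  B: rows 5-7 cols 6-7 -> outside (col miss)
  C: rows 5-6 cols 3-4 z=6 -> covers; best now C (z=6)
  D: rows 1-3 cols 3-5 -> outside (row miss)
  E: rows 5-6 cols 2-5 z=2 -> covers; best now E (z=2)
Winner: E at z=2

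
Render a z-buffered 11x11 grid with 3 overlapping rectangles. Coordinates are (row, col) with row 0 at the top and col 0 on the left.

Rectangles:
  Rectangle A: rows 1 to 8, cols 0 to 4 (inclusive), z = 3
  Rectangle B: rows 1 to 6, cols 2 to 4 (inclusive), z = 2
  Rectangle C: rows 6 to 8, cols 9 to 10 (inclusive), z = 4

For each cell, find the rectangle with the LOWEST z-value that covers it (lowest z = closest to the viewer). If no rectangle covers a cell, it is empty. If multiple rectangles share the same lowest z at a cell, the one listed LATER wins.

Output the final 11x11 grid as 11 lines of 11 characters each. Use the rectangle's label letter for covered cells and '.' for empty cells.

...........
AABBB......
AABBB......
AABBB......
AABBB......
AABBB......
AABBB....CC
AAAAA....CC
AAAAA....CC
...........
...........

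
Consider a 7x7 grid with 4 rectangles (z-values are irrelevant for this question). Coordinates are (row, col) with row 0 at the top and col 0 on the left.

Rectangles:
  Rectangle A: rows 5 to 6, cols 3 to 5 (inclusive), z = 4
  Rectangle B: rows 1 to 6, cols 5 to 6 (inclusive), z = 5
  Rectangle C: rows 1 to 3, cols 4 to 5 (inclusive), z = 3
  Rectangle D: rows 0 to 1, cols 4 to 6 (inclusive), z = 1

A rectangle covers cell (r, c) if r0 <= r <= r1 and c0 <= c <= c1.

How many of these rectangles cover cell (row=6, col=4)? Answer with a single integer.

Answer: 1

Derivation:
Check cell (6,4):
  A: rows 5-6 cols 3-5 -> covers
  B: rows 1-6 cols 5-6 -> outside (col miss)
  C: rows 1-3 cols 4-5 -> outside (row miss)
  D: rows 0-1 cols 4-6 -> outside (row miss)
Count covering = 1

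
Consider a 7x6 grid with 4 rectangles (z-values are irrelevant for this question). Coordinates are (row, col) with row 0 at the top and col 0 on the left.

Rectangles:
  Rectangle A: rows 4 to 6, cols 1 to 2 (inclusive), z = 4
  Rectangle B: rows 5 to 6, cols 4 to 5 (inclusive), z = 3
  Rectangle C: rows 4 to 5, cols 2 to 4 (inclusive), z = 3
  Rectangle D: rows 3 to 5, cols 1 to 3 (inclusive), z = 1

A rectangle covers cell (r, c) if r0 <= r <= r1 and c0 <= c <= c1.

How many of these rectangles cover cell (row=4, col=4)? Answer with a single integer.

Answer: 1

Derivation:
Check cell (4,4):
  A: rows 4-6 cols 1-2 -> outside (col miss)
  B: rows 5-6 cols 4-5 -> outside (row miss)
  C: rows 4-5 cols 2-4 -> covers
  D: rows 3-5 cols 1-3 -> outside (col miss)
Count covering = 1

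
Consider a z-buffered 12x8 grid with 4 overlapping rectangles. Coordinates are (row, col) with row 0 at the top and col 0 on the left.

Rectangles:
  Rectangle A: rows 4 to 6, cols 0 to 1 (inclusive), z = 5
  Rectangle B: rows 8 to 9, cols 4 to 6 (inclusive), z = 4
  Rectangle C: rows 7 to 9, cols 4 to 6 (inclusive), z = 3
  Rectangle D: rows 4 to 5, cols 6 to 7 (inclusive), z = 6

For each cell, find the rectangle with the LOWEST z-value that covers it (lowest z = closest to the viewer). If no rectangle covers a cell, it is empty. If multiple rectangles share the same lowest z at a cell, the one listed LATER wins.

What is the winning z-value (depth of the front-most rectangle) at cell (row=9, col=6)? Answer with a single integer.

Check cell (9,6):
  A: rows 4-6 cols 0-1 -> outside (row miss)
  B: rows 8-9 cols 4-6 z=4 -> covers; best now B (z=4)
  C: rows 7-9 cols 4-6 z=3 -> covers; best now C (z=3)
  D: rows 4-5 cols 6-7 -> outside (row miss)
Winner: C at z=3

Answer: 3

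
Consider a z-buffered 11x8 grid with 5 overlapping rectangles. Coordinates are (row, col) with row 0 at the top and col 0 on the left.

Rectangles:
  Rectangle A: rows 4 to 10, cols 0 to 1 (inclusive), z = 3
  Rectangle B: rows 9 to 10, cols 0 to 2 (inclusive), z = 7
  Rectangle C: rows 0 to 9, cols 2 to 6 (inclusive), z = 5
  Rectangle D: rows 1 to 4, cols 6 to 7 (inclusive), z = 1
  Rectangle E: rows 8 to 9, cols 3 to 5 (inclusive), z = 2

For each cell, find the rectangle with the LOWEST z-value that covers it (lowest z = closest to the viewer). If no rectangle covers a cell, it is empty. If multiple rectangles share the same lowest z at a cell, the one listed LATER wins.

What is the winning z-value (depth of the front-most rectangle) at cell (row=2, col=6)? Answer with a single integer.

Check cell (2,6):
  A: rows 4-10 cols 0-1 -> outside (row miss)
  B: rows 9-10 cols 0-2 -> outside (row miss)
  C: rows 0-9 cols 2-6 z=5 -> covers; best now C (z=5)
  D: rows 1-4 cols 6-7 z=1 -> covers; best now D (z=1)
  E: rows 8-9 cols 3-5 -> outside (row miss)
Winner: D at z=1

Answer: 1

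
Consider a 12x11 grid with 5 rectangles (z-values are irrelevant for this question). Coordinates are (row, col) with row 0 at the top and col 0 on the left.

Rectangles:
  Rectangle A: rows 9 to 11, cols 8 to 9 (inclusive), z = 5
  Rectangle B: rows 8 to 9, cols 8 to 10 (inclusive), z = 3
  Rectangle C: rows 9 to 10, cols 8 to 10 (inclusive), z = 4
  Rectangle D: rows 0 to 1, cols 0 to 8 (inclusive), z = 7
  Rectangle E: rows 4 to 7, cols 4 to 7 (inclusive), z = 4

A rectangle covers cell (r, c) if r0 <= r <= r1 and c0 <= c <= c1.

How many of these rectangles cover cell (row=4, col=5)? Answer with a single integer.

Answer: 1

Derivation:
Check cell (4,5):
  A: rows 9-11 cols 8-9 -> outside (row miss)
  B: rows 8-9 cols 8-10 -> outside (row miss)
  C: rows 9-10 cols 8-10 -> outside (row miss)
  D: rows 0-1 cols 0-8 -> outside (row miss)
  E: rows 4-7 cols 4-7 -> covers
Count covering = 1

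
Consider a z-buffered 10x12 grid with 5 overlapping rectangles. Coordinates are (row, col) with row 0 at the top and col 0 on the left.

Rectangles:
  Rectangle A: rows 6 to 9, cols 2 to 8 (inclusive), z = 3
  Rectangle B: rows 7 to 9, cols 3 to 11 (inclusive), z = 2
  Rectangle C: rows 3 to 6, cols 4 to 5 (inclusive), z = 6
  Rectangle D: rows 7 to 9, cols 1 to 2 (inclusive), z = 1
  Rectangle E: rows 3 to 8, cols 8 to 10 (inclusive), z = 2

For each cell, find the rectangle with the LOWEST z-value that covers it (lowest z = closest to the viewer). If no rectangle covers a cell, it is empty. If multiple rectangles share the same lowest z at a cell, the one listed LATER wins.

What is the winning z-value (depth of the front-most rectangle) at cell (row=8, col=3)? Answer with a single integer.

Check cell (8,3):
  A: rows 6-9 cols 2-8 z=3 -> covers; best now A (z=3)
  B: rows 7-9 cols 3-11 z=2 -> covers; best now B (z=2)
  C: rows 3-6 cols 4-5 -> outside (row miss)
  D: rows 7-9 cols 1-2 -> outside (col miss)
  E: rows 3-8 cols 8-10 -> outside (col miss)
Winner: B at z=2

Answer: 2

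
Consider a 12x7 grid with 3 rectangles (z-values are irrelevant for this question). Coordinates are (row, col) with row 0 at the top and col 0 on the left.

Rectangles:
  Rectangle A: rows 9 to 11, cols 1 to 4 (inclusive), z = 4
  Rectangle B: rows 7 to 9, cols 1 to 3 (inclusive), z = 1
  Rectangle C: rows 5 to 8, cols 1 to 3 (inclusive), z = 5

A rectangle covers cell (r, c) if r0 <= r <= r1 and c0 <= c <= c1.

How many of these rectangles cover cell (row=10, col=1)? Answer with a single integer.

Check cell (10,1):
  A: rows 9-11 cols 1-4 -> covers
  B: rows 7-9 cols 1-3 -> outside (row miss)
  C: rows 5-8 cols 1-3 -> outside (row miss)
Count covering = 1

Answer: 1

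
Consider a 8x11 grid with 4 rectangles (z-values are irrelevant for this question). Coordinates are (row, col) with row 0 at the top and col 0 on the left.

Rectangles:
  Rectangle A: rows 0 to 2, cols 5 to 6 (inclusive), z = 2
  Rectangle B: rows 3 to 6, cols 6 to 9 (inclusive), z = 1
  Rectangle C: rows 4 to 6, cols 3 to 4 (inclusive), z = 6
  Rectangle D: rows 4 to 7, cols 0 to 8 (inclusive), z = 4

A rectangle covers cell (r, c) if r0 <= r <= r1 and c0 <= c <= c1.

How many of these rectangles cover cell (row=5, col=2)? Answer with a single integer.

Answer: 1

Derivation:
Check cell (5,2):
  A: rows 0-2 cols 5-6 -> outside (row miss)
  B: rows 3-6 cols 6-9 -> outside (col miss)
  C: rows 4-6 cols 3-4 -> outside (col miss)
  D: rows 4-7 cols 0-8 -> covers
Count covering = 1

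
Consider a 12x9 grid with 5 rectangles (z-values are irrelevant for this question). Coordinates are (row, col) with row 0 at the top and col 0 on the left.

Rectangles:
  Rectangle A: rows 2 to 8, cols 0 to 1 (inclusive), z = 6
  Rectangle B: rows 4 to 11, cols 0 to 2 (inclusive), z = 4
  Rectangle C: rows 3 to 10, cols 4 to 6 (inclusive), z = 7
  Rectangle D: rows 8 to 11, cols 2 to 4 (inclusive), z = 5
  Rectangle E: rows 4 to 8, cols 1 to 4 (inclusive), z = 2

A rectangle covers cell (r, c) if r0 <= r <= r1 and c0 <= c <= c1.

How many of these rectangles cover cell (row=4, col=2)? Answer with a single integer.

Answer: 2

Derivation:
Check cell (4,2):
  A: rows 2-8 cols 0-1 -> outside (col miss)
  B: rows 4-11 cols 0-2 -> covers
  C: rows 3-10 cols 4-6 -> outside (col miss)
  D: rows 8-11 cols 2-4 -> outside (row miss)
  E: rows 4-8 cols 1-4 -> covers
Count covering = 2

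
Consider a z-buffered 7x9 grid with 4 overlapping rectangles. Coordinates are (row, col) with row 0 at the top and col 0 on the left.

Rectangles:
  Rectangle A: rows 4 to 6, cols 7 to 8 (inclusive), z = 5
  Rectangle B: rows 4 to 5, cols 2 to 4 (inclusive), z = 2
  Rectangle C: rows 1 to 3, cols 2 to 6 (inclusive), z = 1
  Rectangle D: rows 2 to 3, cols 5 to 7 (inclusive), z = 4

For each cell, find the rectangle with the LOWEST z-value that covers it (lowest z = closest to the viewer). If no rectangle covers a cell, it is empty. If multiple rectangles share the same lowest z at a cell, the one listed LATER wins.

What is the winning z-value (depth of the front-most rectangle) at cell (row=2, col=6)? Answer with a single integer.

Check cell (2,6):
  A: rows 4-6 cols 7-8 -> outside (row miss)
  B: rows 4-5 cols 2-4 -> outside (row miss)
  C: rows 1-3 cols 2-6 z=1 -> covers; best now C (z=1)
  D: rows 2-3 cols 5-7 z=4 -> covers; best now C (z=1)
Winner: C at z=1

Answer: 1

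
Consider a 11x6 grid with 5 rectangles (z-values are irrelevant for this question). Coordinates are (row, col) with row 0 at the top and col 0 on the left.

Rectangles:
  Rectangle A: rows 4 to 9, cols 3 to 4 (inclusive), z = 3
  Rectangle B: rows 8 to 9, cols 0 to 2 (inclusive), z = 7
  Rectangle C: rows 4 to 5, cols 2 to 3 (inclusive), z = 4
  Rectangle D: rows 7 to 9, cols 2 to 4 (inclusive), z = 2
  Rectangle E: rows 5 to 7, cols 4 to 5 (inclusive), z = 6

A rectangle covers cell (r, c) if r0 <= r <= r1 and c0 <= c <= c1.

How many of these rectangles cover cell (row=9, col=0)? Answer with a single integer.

Check cell (9,0):
  A: rows 4-9 cols 3-4 -> outside (col miss)
  B: rows 8-9 cols 0-2 -> covers
  C: rows 4-5 cols 2-3 -> outside (row miss)
  D: rows 7-9 cols 2-4 -> outside (col miss)
  E: rows 5-7 cols 4-5 -> outside (row miss)
Count covering = 1

Answer: 1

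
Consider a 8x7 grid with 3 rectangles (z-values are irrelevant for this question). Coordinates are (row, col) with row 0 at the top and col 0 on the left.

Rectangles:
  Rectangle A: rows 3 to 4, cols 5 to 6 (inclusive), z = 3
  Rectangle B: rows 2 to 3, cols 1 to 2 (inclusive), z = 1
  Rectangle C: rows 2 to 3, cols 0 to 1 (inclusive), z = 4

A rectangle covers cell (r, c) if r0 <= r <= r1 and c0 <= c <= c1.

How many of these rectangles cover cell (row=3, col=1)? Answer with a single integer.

Answer: 2

Derivation:
Check cell (3,1):
  A: rows 3-4 cols 5-6 -> outside (col miss)
  B: rows 2-3 cols 1-2 -> covers
  C: rows 2-3 cols 0-1 -> covers
Count covering = 2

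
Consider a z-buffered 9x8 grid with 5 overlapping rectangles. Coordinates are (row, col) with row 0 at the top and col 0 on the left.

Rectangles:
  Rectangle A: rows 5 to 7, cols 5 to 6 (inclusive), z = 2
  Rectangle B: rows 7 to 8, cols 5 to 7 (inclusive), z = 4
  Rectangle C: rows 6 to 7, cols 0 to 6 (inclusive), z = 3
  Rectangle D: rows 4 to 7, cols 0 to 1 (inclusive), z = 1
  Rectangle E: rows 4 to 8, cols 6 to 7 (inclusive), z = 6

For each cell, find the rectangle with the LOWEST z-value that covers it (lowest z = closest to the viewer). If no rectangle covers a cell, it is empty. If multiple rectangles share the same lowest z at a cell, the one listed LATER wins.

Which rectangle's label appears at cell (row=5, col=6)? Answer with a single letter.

Answer: A

Derivation:
Check cell (5,6):
  A: rows 5-7 cols 5-6 z=2 -> covers; best now A (z=2)
  B: rows 7-8 cols 5-7 -> outside (row miss)
  C: rows 6-7 cols 0-6 -> outside (row miss)
  D: rows 4-7 cols 0-1 -> outside (col miss)
  E: rows 4-8 cols 6-7 z=6 -> covers; best now A (z=2)
Winner: A at z=2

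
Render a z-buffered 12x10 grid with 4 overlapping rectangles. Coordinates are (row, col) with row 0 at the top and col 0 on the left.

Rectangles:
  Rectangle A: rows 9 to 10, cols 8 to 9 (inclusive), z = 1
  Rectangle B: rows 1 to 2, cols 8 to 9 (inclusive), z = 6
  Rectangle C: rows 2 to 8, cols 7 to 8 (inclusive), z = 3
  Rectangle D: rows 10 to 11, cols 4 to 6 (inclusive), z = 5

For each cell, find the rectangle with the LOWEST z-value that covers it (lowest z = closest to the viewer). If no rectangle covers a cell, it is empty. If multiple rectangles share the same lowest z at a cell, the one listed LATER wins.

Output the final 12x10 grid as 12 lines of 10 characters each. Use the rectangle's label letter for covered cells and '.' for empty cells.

..........
........BB
.......CCB
.......CC.
.......CC.
.......CC.
.......CC.
.......CC.
.......CC.
........AA
....DDD.AA
....DDD...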